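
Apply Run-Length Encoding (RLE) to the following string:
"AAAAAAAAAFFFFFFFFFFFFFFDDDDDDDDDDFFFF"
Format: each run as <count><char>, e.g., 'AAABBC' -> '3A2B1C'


Scanning runs left to right:
  i=0: run of 'A' x 9 -> '9A'
  i=9: run of 'F' x 14 -> '14F'
  i=23: run of 'D' x 10 -> '10D'
  i=33: run of 'F' x 4 -> '4F'

RLE = 9A14F10D4F


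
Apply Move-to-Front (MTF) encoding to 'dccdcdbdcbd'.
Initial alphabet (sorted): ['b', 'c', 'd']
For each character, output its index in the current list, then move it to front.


MTF encoding:
'd': index 2 in ['b', 'c', 'd'] -> ['d', 'b', 'c']
'c': index 2 in ['d', 'b', 'c'] -> ['c', 'd', 'b']
'c': index 0 in ['c', 'd', 'b'] -> ['c', 'd', 'b']
'd': index 1 in ['c', 'd', 'b'] -> ['d', 'c', 'b']
'c': index 1 in ['d', 'c', 'b'] -> ['c', 'd', 'b']
'd': index 1 in ['c', 'd', 'b'] -> ['d', 'c', 'b']
'b': index 2 in ['d', 'c', 'b'] -> ['b', 'd', 'c']
'd': index 1 in ['b', 'd', 'c'] -> ['d', 'b', 'c']
'c': index 2 in ['d', 'b', 'c'] -> ['c', 'd', 'b']
'b': index 2 in ['c', 'd', 'b'] -> ['b', 'c', 'd']
'd': index 2 in ['b', 'c', 'd'] -> ['d', 'b', 'c']


Output: [2, 2, 0, 1, 1, 1, 2, 1, 2, 2, 2]


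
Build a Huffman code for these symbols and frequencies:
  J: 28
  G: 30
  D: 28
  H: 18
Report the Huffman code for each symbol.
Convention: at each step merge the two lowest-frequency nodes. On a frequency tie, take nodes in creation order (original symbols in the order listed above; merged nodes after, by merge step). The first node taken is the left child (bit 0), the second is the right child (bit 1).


Huffman tree construction:
Step 1: Merge H(18) + J(28) = 46
Step 2: Merge D(28) + G(30) = 58
Step 3: Merge (H+J)(46) + (D+G)(58) = 104
Read each symbol's code off the tree from the root (left child = 0, right child = 1).

Codes:
  J: 01 (length 2)
  G: 11 (length 2)
  D: 10 (length 2)
  H: 00 (length 2)
Average code length: 208/104 = 2.0000 bits/symbol


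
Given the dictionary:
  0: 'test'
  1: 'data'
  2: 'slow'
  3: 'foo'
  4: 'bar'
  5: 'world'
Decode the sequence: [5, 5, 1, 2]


Look up each index in the dictionary:
  5 -> 'world'
  5 -> 'world'
  1 -> 'data'
  2 -> 'slow'

Decoded: "world world data slow"


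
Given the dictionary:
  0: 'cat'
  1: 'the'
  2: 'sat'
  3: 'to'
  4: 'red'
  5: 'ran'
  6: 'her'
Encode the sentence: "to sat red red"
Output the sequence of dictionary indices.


Look up each word in the dictionary:
  'to' -> 3
  'sat' -> 2
  'red' -> 4
  'red' -> 4

Encoded: [3, 2, 4, 4]


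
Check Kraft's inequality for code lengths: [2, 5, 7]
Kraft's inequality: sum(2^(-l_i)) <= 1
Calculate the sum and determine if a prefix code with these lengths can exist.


Sum = 2^(-2) + 2^(-5) + 2^(-7)
    = 0.25 + 0.03125 + 0.0078125
    = 37/128 = 0.2890625
Since 0.2890625 <= 1, Kraft's inequality IS satisfied.
A prefix code with these lengths CAN exist.

Kraft sum = 0.2890625. Satisfied.


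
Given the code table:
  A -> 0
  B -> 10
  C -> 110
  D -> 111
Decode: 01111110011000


Decoding:
0 -> A
111 -> D
111 -> D
0 -> A
0 -> A
110 -> C
0 -> A
0 -> A


Result: ADDAACAA


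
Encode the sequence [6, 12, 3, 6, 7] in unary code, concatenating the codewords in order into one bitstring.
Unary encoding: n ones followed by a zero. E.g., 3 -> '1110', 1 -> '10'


Encode each number as n ones followed by a terminating 0:
  6 -> 1111110 (7 bits)
  12 -> 1111111111110 (13 bits)
  3 -> 1110 (4 bits)
  6 -> 1111110 (7 bits)
  7 -> 11111110 (8 bits)
Total length = 7 + 13 + 4 + 7 + 8 = 39 bits.

Unary([6, 12, 3, 6, 7]) = 111111011111111111101110111111011111110 (39 bits)


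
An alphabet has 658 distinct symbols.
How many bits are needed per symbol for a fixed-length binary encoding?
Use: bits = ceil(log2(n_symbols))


log2(658) = 9.3619
Bracket: 2^9 = 512 < 658 <= 2^10 = 1024
So ceil(log2(658)) = 10

bits = ceil(log2(658)) = ceil(9.3619) = 10 bits


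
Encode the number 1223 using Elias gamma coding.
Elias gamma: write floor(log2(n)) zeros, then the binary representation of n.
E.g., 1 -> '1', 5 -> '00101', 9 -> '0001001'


num_bits = floor(log2(1223)) + 1 = 11
leading_zeros = num_bits - 1 = 10
binary(1223) = 10011000111

Elias gamma(1223) = '0000000000' + '10011000111' = 000000000010011000111 (21 bits)


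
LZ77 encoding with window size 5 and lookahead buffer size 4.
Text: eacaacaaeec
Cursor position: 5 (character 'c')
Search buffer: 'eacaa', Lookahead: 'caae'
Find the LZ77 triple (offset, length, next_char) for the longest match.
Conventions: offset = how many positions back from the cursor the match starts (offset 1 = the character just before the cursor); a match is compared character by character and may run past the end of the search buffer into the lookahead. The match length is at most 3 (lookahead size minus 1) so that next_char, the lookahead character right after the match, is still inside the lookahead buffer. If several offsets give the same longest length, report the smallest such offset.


Try each offset into the search buffer:
  offset=1 (pos 4, char 'a'): match length 0
  offset=2 (pos 3, char 'a'): match length 0
  offset=3 (pos 2, char 'c'): match length 3
  offset=4 (pos 1, char 'a'): match length 0
  offset=5 (pos 0, char 'e'): match length 0
Longest match has length 3 at offset 3.
next_char = character at position 5 + 3 = 8 -> 'e'

Best match: offset=3, length=3 (matching 'caa' starting at position 2)
LZ77 triple: (3, 3, 'e')


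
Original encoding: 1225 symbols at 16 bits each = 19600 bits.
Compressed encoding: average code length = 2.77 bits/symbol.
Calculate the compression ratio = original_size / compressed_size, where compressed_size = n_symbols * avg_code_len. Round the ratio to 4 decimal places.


original_size = n_symbols * orig_bits = 1225 * 16 = 19600 bits
compressed_size = n_symbols * avg_code_len = 1225 * 2.77 = 3393.25 bits
ratio = original_size / compressed_size = 19600 / 3393.25 = 5.7762

Compression ratio = 5.7762


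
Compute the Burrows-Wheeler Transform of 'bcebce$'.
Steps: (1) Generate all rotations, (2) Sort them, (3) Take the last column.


Rotations (sorted):
  0: $bcebce -> last char: e
  1: bce$bce -> last char: e
  2: bcebce$ -> last char: $
  3: ce$bceb -> last char: b
  4: cebce$b -> last char: b
  5: e$bcebc -> last char: c
  6: ebce$bc -> last char: c


BWT = ee$bbcc


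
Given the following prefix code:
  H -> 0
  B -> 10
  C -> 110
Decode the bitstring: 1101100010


Decoding step by step:
Bits 110 -> C
Bits 110 -> C
Bits 0 -> H
Bits 0 -> H
Bits 10 -> B


Decoded message: CCHHB


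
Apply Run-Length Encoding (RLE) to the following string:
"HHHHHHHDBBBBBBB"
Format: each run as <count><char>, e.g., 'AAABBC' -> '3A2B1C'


Scanning runs left to right:
  i=0: run of 'H' x 7 -> '7H'
  i=7: run of 'D' x 1 -> '1D'
  i=8: run of 'B' x 7 -> '7B'

RLE = 7H1D7B


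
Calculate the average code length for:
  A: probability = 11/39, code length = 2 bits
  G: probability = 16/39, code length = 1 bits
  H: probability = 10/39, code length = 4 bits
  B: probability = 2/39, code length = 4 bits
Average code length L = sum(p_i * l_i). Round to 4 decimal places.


Weighted contributions p_i * l_i:
  A: (11/39) * 2 = 22/39
  G: (16/39) * 1 = 16/39
  H: (10/39) * 4 = 40/39
  B: (2/39) * 4 = 8/39
Sum = (22 + 16 + 40 + 8)/39 = 86/39

L = 86/39 = 2.2051 bits/symbol


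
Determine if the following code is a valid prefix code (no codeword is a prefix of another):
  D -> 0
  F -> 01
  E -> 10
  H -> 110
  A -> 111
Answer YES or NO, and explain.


Checking each pair (does one codeword prefix another?):
  D='0' vs F='01': prefix -- VIOLATION

NO -- this is NOT a valid prefix code. D (0) is a prefix of F (01).


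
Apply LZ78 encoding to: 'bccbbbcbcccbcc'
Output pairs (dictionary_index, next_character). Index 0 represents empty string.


LZ78 encoding steps:
Dictionary: {0: ''}
Step 1: w='' (idx 0), next='b' -> output (0, 'b'), add 'b' as idx 1
Step 2: w='' (idx 0), next='c' -> output (0, 'c'), add 'c' as idx 2
Step 3: w='c' (idx 2), next='b' -> output (2, 'b'), add 'cb' as idx 3
Step 4: w='b' (idx 1), next='b' -> output (1, 'b'), add 'bb' as idx 4
Step 5: w='cb' (idx 3), next='c' -> output (3, 'c'), add 'cbc' as idx 5
Step 6: w='c' (idx 2), next='c' -> output (2, 'c'), add 'cc' as idx 6
Step 7: w='b' (idx 1), next='c' -> output (1, 'c'), add 'bc' as idx 7
Step 8: w='c' (idx 2), end of input -> output (2, '')


Encoded: [(0, 'b'), (0, 'c'), (2, 'b'), (1, 'b'), (3, 'c'), (2, 'c'), (1, 'c'), (2, '')]


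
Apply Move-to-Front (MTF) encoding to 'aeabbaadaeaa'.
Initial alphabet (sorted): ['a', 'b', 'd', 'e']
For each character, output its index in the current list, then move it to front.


MTF encoding:
'a': index 0 in ['a', 'b', 'd', 'e'] -> ['a', 'b', 'd', 'e']
'e': index 3 in ['a', 'b', 'd', 'e'] -> ['e', 'a', 'b', 'd']
'a': index 1 in ['e', 'a', 'b', 'd'] -> ['a', 'e', 'b', 'd']
'b': index 2 in ['a', 'e', 'b', 'd'] -> ['b', 'a', 'e', 'd']
'b': index 0 in ['b', 'a', 'e', 'd'] -> ['b', 'a', 'e', 'd']
'a': index 1 in ['b', 'a', 'e', 'd'] -> ['a', 'b', 'e', 'd']
'a': index 0 in ['a', 'b', 'e', 'd'] -> ['a', 'b', 'e', 'd']
'd': index 3 in ['a', 'b', 'e', 'd'] -> ['d', 'a', 'b', 'e']
'a': index 1 in ['d', 'a', 'b', 'e'] -> ['a', 'd', 'b', 'e']
'e': index 3 in ['a', 'd', 'b', 'e'] -> ['e', 'a', 'd', 'b']
'a': index 1 in ['e', 'a', 'd', 'b'] -> ['a', 'e', 'd', 'b']
'a': index 0 in ['a', 'e', 'd', 'b'] -> ['a', 'e', 'd', 'b']


Output: [0, 3, 1, 2, 0, 1, 0, 3, 1, 3, 1, 0]


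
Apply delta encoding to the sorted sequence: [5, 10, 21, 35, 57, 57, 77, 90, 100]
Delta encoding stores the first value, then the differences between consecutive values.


First value: 5
Deltas:
  10 - 5 = 5
  21 - 10 = 11
  35 - 21 = 14
  57 - 35 = 22
  57 - 57 = 0
  77 - 57 = 20
  90 - 77 = 13
  100 - 90 = 10


Delta encoded: [5, 5, 11, 14, 22, 0, 20, 13, 10]


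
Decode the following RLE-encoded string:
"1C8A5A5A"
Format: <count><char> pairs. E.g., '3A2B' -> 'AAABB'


Expanding each <count><char> pair:
  1C -> 'C'
  8A -> 'AAAAAAAA'
  5A -> 'AAAAA'
  5A -> 'AAAAA'

Decoded = CAAAAAAAAAAAAAAAAAA


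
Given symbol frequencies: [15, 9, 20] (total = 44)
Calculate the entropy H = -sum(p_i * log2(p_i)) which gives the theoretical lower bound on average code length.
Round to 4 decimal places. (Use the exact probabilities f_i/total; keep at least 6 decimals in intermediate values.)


Per-symbol terms -p_i * log2(p_i) with p_i = f_i/44:
  p = 15/44 = 0.340909: log2(p) = -1.552541, -p*log2(p) = 0.529275
  p = 9/44 = 0.204545: log2(p) = -2.289507, -p*log2(p) = 0.468308
  p = 20/44 = 0.454545: log2(p) = -1.137504, -p*log2(p) = 0.517047
H = 0.529275 + 0.468308 + 0.517047 = 1.514630

H = 1.5146 bits/symbol


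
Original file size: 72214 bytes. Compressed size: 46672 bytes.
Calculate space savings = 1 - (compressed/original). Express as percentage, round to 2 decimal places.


ratio = compressed/original = 46672/72214 = 0.646301
savings = 1 - ratio = 1 - 0.646301 = 0.353699
as a percentage: 0.353699 * 100 = 35.37%

Space savings = 1 - 46672/72214 = 35.37%


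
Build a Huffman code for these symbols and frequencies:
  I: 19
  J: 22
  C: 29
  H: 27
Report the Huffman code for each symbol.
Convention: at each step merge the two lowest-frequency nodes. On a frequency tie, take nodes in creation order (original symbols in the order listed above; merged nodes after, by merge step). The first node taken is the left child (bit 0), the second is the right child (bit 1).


Huffman tree construction:
Step 1: Merge I(19) + J(22) = 41
Step 2: Merge H(27) + C(29) = 56
Step 3: Merge (I+J)(41) + (H+C)(56) = 97
Read each symbol's code off the tree from the root (left child = 0, right child = 1).

Codes:
  I: 00 (length 2)
  J: 01 (length 2)
  C: 11 (length 2)
  H: 10 (length 2)
Average code length: 194/97 = 2.0000 bits/symbol


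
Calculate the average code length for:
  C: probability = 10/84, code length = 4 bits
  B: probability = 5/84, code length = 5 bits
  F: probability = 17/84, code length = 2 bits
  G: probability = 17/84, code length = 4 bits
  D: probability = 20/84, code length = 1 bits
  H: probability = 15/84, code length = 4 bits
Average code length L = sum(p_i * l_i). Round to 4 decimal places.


Weighted contributions p_i * l_i:
  C: (10/84) * 4 = 40/84
  B: (5/84) * 5 = 25/84
  F: (17/84) * 2 = 34/84
  G: (17/84) * 4 = 68/84
  D: (20/84) * 1 = 20/84
  H: (15/84) * 4 = 60/84
Sum = (40 + 25 + 34 + 68 + 20 + 60)/84 = 247/84

L = 247/84 = 2.9405 bits/symbol


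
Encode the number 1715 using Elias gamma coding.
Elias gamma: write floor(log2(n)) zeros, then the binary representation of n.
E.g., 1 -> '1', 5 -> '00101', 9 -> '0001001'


num_bits = floor(log2(1715)) + 1 = 11
leading_zeros = num_bits - 1 = 10
binary(1715) = 11010110011

Elias gamma(1715) = '0000000000' + '11010110011' = 000000000011010110011 (21 bits)


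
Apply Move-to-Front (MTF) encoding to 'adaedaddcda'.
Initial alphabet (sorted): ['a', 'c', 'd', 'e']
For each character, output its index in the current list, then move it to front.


MTF encoding:
'a': index 0 in ['a', 'c', 'd', 'e'] -> ['a', 'c', 'd', 'e']
'd': index 2 in ['a', 'c', 'd', 'e'] -> ['d', 'a', 'c', 'e']
'a': index 1 in ['d', 'a', 'c', 'e'] -> ['a', 'd', 'c', 'e']
'e': index 3 in ['a', 'd', 'c', 'e'] -> ['e', 'a', 'd', 'c']
'd': index 2 in ['e', 'a', 'd', 'c'] -> ['d', 'e', 'a', 'c']
'a': index 2 in ['d', 'e', 'a', 'c'] -> ['a', 'd', 'e', 'c']
'd': index 1 in ['a', 'd', 'e', 'c'] -> ['d', 'a', 'e', 'c']
'd': index 0 in ['d', 'a', 'e', 'c'] -> ['d', 'a', 'e', 'c']
'c': index 3 in ['d', 'a', 'e', 'c'] -> ['c', 'd', 'a', 'e']
'd': index 1 in ['c', 'd', 'a', 'e'] -> ['d', 'c', 'a', 'e']
'a': index 2 in ['d', 'c', 'a', 'e'] -> ['a', 'd', 'c', 'e']


Output: [0, 2, 1, 3, 2, 2, 1, 0, 3, 1, 2]


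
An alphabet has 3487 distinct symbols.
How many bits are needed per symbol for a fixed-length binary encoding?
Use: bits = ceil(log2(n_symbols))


log2(3487) = 11.7678
Bracket: 2^11 = 2048 < 3487 <= 2^12 = 4096
So ceil(log2(3487)) = 12

bits = ceil(log2(3487)) = ceil(11.7678) = 12 bits


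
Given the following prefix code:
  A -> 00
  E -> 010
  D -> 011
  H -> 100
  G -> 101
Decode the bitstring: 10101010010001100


Decoding step by step:
Bits 101 -> G
Bits 010 -> E
Bits 100 -> H
Bits 100 -> H
Bits 011 -> D
Bits 00 -> A


Decoded message: GEHHDA


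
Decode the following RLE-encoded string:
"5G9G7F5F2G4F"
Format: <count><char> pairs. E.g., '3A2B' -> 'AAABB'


Expanding each <count><char> pair:
  5G -> 'GGGGG'
  9G -> 'GGGGGGGGG'
  7F -> 'FFFFFFF'
  5F -> 'FFFFF'
  2G -> 'GG'
  4F -> 'FFFF'

Decoded = GGGGGGGGGGGGGGFFFFFFFFFFFFGGFFFF


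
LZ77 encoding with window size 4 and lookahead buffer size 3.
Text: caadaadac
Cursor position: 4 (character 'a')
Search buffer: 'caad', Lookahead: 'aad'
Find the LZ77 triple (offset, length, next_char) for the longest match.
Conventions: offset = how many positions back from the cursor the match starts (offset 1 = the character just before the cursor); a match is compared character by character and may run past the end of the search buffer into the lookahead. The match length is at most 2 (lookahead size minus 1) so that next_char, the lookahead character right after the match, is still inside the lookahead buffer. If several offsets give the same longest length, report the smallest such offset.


Try each offset into the search buffer:
  offset=1 (pos 3, char 'd'): match length 0
  offset=2 (pos 2, char 'a'): match length 1
  offset=3 (pos 1, char 'a'): match length 2
  offset=4 (pos 0, char 'c'): match length 0
Longest match has length 2 at offset 3.
next_char = character at position 4 + 2 = 6 -> 'd'

Best match: offset=3, length=2 (matching 'aa' starting at position 1)
LZ77 triple: (3, 2, 'd')


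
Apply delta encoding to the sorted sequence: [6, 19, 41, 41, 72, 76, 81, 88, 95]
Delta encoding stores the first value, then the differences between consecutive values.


First value: 6
Deltas:
  19 - 6 = 13
  41 - 19 = 22
  41 - 41 = 0
  72 - 41 = 31
  76 - 72 = 4
  81 - 76 = 5
  88 - 81 = 7
  95 - 88 = 7


Delta encoded: [6, 13, 22, 0, 31, 4, 5, 7, 7]


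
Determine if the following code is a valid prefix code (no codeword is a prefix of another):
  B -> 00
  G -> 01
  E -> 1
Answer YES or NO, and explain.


Checking each pair (does one codeword prefix another?):
  B='00' vs G='01': no prefix
  B='00' vs E='1': no prefix
  G='01' vs B='00': no prefix
  G='01' vs E='1': no prefix
  E='1' vs B='00': no prefix
  E='1' vs G='01': no prefix
No violation found over all pairs.

YES -- this is a valid prefix code. No codeword is a prefix of any other codeword.


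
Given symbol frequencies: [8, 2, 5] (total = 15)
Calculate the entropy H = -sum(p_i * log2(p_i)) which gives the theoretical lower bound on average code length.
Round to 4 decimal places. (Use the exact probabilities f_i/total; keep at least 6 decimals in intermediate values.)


Per-symbol terms -p_i * log2(p_i) with p_i = f_i/15:
  p = 8/15 = 0.533333: log2(p) = -0.906891, -p*log2(p) = 0.483675
  p = 2/15 = 0.133333: log2(p) = -2.906891, -p*log2(p) = 0.387585
  p = 5/15 = 0.333333: log2(p) = -1.584963, -p*log2(p) = 0.528321
H = 0.483675 + 0.387585 + 0.528321 = 1.399581

H = 1.3996 bits/symbol


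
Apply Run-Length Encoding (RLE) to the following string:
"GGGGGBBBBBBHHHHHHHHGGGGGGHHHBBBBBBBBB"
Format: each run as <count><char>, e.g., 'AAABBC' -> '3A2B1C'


Scanning runs left to right:
  i=0: run of 'G' x 5 -> '5G'
  i=5: run of 'B' x 6 -> '6B'
  i=11: run of 'H' x 8 -> '8H'
  i=19: run of 'G' x 6 -> '6G'
  i=25: run of 'H' x 3 -> '3H'
  i=28: run of 'B' x 9 -> '9B'

RLE = 5G6B8H6G3H9B


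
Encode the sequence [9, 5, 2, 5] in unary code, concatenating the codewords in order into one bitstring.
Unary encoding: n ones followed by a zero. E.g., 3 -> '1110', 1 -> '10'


Encode each number as n ones followed by a terminating 0:
  9 -> 1111111110 (10 bits)
  5 -> 111110 (6 bits)
  2 -> 110 (3 bits)
  5 -> 111110 (6 bits)
Total length = 10 + 6 + 3 + 6 = 25 bits.

Unary([9, 5, 2, 5]) = 1111111110111110110111110 (25 bits)


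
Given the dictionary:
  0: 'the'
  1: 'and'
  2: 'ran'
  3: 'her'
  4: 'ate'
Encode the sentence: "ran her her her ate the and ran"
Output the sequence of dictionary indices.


Look up each word in the dictionary:
  'ran' -> 2
  'her' -> 3
  'her' -> 3
  'her' -> 3
  'ate' -> 4
  'the' -> 0
  'and' -> 1
  'ran' -> 2

Encoded: [2, 3, 3, 3, 4, 0, 1, 2]


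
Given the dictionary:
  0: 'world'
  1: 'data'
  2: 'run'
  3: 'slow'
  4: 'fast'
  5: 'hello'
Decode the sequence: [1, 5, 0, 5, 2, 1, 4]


Look up each index in the dictionary:
  1 -> 'data'
  5 -> 'hello'
  0 -> 'world'
  5 -> 'hello'
  2 -> 'run'
  1 -> 'data'
  4 -> 'fast'

Decoded: "data hello world hello run data fast"


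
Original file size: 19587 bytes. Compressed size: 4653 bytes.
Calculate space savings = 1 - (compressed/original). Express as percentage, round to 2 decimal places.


ratio = compressed/original = 4653/19587 = 0.237556
savings = 1 - ratio = 1 - 0.237556 = 0.762444
as a percentage: 0.762444 * 100 = 76.24%

Space savings = 1 - 4653/19587 = 76.24%


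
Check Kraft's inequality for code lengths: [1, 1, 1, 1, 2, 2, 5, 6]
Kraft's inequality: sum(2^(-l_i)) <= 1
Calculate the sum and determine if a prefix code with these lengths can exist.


Sum = 2^(-1) + 2^(-1) + 2^(-1) + 2^(-1) + 2^(-2) + 2^(-2) + 2^(-5) + 2^(-6)
    = 0.5 + 0.5 + 0.5 + 0.5 + 0.25 + 0.25 + 0.03125 + 0.015625
    = 163/64 = 2.546875
Since 2.546875 > 1, Kraft's inequality is NOT satisfied.
A prefix code with these lengths CANNOT exist.

Kraft sum = 2.546875. Not satisfied.


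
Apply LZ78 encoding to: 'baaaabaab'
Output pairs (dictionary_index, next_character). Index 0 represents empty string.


LZ78 encoding steps:
Dictionary: {0: ''}
Step 1: w='' (idx 0), next='b' -> output (0, 'b'), add 'b' as idx 1
Step 2: w='' (idx 0), next='a' -> output (0, 'a'), add 'a' as idx 2
Step 3: w='a' (idx 2), next='a' -> output (2, 'a'), add 'aa' as idx 3
Step 4: w='a' (idx 2), next='b' -> output (2, 'b'), add 'ab' as idx 4
Step 5: w='aa' (idx 3), next='b' -> output (3, 'b'), add 'aab' as idx 5


Encoded: [(0, 'b'), (0, 'a'), (2, 'a'), (2, 'b'), (3, 'b')]


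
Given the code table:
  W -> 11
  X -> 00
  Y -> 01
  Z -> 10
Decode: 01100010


Decoding:
01 -> Y
10 -> Z
00 -> X
10 -> Z


Result: YZXZ


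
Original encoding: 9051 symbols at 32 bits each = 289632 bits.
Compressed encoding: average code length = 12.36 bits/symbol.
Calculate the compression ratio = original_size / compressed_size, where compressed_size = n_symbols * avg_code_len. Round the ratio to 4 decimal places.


original_size = n_symbols * orig_bits = 9051 * 32 = 289632 bits
compressed_size = n_symbols * avg_code_len = 9051 * 12.36 = 111870.36 bits
ratio = original_size / compressed_size = 289632 / 111870.36 = 2.589

Compression ratio = 2.589


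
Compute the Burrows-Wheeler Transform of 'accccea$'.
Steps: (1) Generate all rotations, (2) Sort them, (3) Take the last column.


Rotations (sorted):
  0: $accccea -> last char: a
  1: a$acccce -> last char: e
  2: accccea$ -> last char: $
  3: ccccea$a -> last char: a
  4: cccea$ac -> last char: c
  5: ccea$acc -> last char: c
  6: cea$accc -> last char: c
  7: ea$acccc -> last char: c


BWT = ae$acccc


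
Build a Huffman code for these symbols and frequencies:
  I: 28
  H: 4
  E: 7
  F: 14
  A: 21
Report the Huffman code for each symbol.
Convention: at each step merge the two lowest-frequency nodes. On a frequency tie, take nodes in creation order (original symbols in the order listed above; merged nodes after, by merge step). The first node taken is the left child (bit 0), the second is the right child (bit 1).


Huffman tree construction:
Step 1: Merge H(4) + E(7) = 11
Step 2: Merge (H+E)(11) + F(14) = 25
Step 3: Merge A(21) + ((H+E)+F)(25) = 46
Step 4: Merge I(28) + (A+((H+E)+F))(46) = 74
Read each symbol's code off the tree from the root (left child = 0, right child = 1).

Codes:
  I: 0 (length 1)
  H: 1100 (length 4)
  E: 1101 (length 4)
  F: 111 (length 3)
  A: 10 (length 2)
Average code length: 156/74 = 2.1081 bits/symbol


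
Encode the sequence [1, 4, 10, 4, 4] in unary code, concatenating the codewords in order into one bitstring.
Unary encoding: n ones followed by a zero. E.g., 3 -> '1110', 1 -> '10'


Encode each number as n ones followed by a terminating 0:
  1 -> 10 (2 bits)
  4 -> 11110 (5 bits)
  10 -> 11111111110 (11 bits)
  4 -> 11110 (5 bits)
  4 -> 11110 (5 bits)
Total length = 2 + 5 + 11 + 5 + 5 = 28 bits.

Unary([1, 4, 10, 4, 4]) = 1011110111111111101111011110 (28 bits)


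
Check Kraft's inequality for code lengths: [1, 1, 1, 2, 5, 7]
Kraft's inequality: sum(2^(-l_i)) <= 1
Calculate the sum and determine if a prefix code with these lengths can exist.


Sum = 2^(-1) + 2^(-1) + 2^(-1) + 2^(-2) + 2^(-5) + 2^(-7)
    = 0.5 + 0.5 + 0.5 + 0.25 + 0.03125 + 0.0078125
    = 229/128 = 1.7890625
Since 1.7890625 > 1, Kraft's inequality is NOT satisfied.
A prefix code with these lengths CANNOT exist.

Kraft sum = 1.7890625. Not satisfied.


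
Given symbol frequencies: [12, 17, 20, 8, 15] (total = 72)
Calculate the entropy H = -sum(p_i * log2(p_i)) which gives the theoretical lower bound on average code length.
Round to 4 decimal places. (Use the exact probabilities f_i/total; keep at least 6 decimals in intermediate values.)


Per-symbol terms -p_i * log2(p_i) with p_i = f_i/72:
  p = 12/72 = 0.166667: log2(p) = -2.584963, -p*log2(p) = 0.430827
  p = 17/72 = 0.236111: log2(p) = -2.082462, -p*log2(p) = 0.491692
  p = 20/72 = 0.277778: log2(p) = -1.847997, -p*log2(p) = 0.513332
  p = 8/72 = 0.111111: log2(p) = -3.169925, -p*log2(p) = 0.352214
  p = 15/72 = 0.208333: log2(p) = -2.263034, -p*log2(p) = 0.471466
H = 0.430827 + 0.491692 + 0.513332 + 0.352214 + 0.471466 = 2.259531

H = 2.2595 bits/symbol


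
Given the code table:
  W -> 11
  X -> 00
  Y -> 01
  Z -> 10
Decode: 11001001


Decoding:
11 -> W
00 -> X
10 -> Z
01 -> Y


Result: WXZY


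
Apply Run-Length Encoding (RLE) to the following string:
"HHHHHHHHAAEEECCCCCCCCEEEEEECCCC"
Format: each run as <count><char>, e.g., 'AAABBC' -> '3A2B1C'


Scanning runs left to right:
  i=0: run of 'H' x 8 -> '8H'
  i=8: run of 'A' x 2 -> '2A'
  i=10: run of 'E' x 3 -> '3E'
  i=13: run of 'C' x 8 -> '8C'
  i=21: run of 'E' x 6 -> '6E'
  i=27: run of 'C' x 4 -> '4C'

RLE = 8H2A3E8C6E4C


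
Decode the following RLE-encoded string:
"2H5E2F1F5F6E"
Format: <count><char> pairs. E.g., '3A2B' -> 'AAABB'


Expanding each <count><char> pair:
  2H -> 'HH'
  5E -> 'EEEEE'
  2F -> 'FF'
  1F -> 'F'
  5F -> 'FFFFF'
  6E -> 'EEEEEE'

Decoded = HHEEEEEFFFFFFFFEEEEEE


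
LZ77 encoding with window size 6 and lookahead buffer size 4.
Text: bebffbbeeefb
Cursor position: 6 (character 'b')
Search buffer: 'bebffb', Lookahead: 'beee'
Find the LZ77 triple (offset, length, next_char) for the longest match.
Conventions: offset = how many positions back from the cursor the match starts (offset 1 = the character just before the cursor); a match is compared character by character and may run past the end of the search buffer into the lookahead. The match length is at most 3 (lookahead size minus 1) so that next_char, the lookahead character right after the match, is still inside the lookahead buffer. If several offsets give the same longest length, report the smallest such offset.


Try each offset into the search buffer:
  offset=1 (pos 5, char 'b'): match length 1
  offset=2 (pos 4, char 'f'): match length 0
  offset=3 (pos 3, char 'f'): match length 0
  offset=4 (pos 2, char 'b'): match length 1
  offset=5 (pos 1, char 'e'): match length 0
  offset=6 (pos 0, char 'b'): match length 2
Longest match has length 2 at offset 6.
next_char = character at position 6 + 2 = 8 -> 'e'

Best match: offset=6, length=2 (matching 'be' starting at position 0)
LZ77 triple: (6, 2, 'e')


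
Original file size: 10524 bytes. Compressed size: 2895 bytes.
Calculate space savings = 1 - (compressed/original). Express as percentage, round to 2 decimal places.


ratio = compressed/original = 2895/10524 = 0.275086
savings = 1 - ratio = 1 - 0.275086 = 0.724914
as a percentage: 0.724914 * 100 = 72.49%

Space savings = 1 - 2895/10524 = 72.49%


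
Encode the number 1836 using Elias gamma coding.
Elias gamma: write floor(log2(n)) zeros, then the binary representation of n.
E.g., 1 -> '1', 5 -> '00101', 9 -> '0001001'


num_bits = floor(log2(1836)) + 1 = 11
leading_zeros = num_bits - 1 = 10
binary(1836) = 11100101100

Elias gamma(1836) = '0000000000' + '11100101100' = 000000000011100101100 (21 bits)


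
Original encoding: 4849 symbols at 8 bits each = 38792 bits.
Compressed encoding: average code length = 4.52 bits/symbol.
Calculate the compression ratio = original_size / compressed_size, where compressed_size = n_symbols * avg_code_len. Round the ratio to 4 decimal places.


original_size = n_symbols * orig_bits = 4849 * 8 = 38792 bits
compressed_size = n_symbols * avg_code_len = 4849 * 4.52 = 21917.48 bits
ratio = original_size / compressed_size = 38792 / 21917.48 = 1.7699

Compression ratio = 1.7699


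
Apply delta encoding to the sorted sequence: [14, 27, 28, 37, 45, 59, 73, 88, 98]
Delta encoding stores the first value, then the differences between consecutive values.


First value: 14
Deltas:
  27 - 14 = 13
  28 - 27 = 1
  37 - 28 = 9
  45 - 37 = 8
  59 - 45 = 14
  73 - 59 = 14
  88 - 73 = 15
  98 - 88 = 10


Delta encoded: [14, 13, 1, 9, 8, 14, 14, 15, 10]


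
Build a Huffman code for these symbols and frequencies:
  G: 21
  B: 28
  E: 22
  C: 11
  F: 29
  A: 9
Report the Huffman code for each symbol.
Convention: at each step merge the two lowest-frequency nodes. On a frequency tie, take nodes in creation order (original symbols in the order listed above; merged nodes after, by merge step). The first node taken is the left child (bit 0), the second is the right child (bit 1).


Huffman tree construction:
Step 1: Merge A(9) + C(11) = 20
Step 2: Merge (A+C)(20) + G(21) = 41
Step 3: Merge E(22) + B(28) = 50
Step 4: Merge F(29) + ((A+C)+G)(41) = 70
Step 5: Merge (E+B)(50) + (F+((A+C)+G))(70) = 120
Read each symbol's code off the tree from the root (left child = 0, right child = 1).

Codes:
  G: 111 (length 3)
  B: 01 (length 2)
  E: 00 (length 2)
  C: 1101 (length 4)
  F: 10 (length 2)
  A: 1100 (length 4)
Average code length: 301/120 = 2.5083 bits/symbol


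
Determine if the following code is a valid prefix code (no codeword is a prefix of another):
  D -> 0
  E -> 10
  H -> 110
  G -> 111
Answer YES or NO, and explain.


Checking each pair (does one codeword prefix another?):
  D='0' vs E='10': no prefix
  D='0' vs H='110': no prefix
  D='0' vs G='111': no prefix
  E='10' vs D='0': no prefix
  E='10' vs H='110': no prefix
  E='10' vs G='111': no prefix
  H='110' vs D='0': no prefix
  H='110' vs E='10': no prefix
  H='110' vs G='111': no prefix
  G='111' vs D='0': no prefix
  G='111' vs E='10': no prefix
  G='111' vs H='110': no prefix
No violation found over all pairs.

YES -- this is a valid prefix code. No codeword is a prefix of any other codeword.


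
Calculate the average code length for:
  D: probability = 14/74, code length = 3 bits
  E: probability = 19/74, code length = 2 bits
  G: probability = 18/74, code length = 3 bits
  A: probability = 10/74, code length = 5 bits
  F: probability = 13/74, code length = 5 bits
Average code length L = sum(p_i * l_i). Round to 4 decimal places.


Weighted contributions p_i * l_i:
  D: (14/74) * 3 = 42/74
  E: (19/74) * 2 = 38/74
  G: (18/74) * 3 = 54/74
  A: (10/74) * 5 = 50/74
  F: (13/74) * 5 = 65/74
Sum = (42 + 38 + 54 + 50 + 65)/74 = 249/74

L = 249/74 = 3.3649 bits/symbol


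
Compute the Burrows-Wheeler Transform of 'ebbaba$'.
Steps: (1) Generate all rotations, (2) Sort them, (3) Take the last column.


Rotations (sorted):
  0: $ebbaba -> last char: a
  1: a$ebbab -> last char: b
  2: aba$ebb -> last char: b
  3: ba$ebba -> last char: a
  4: baba$eb -> last char: b
  5: bbaba$e -> last char: e
  6: ebbaba$ -> last char: $


BWT = abbabe$


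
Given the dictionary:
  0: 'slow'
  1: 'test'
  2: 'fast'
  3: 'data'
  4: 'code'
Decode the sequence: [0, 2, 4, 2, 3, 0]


Look up each index in the dictionary:
  0 -> 'slow'
  2 -> 'fast'
  4 -> 'code'
  2 -> 'fast'
  3 -> 'data'
  0 -> 'slow'

Decoded: "slow fast code fast data slow"


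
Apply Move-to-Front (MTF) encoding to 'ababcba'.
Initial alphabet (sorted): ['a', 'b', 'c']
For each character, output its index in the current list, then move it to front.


MTF encoding:
'a': index 0 in ['a', 'b', 'c'] -> ['a', 'b', 'c']
'b': index 1 in ['a', 'b', 'c'] -> ['b', 'a', 'c']
'a': index 1 in ['b', 'a', 'c'] -> ['a', 'b', 'c']
'b': index 1 in ['a', 'b', 'c'] -> ['b', 'a', 'c']
'c': index 2 in ['b', 'a', 'c'] -> ['c', 'b', 'a']
'b': index 1 in ['c', 'b', 'a'] -> ['b', 'c', 'a']
'a': index 2 in ['b', 'c', 'a'] -> ['a', 'b', 'c']


Output: [0, 1, 1, 1, 2, 1, 2]


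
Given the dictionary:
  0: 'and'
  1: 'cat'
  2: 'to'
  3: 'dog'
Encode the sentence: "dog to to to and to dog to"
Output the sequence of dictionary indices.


Look up each word in the dictionary:
  'dog' -> 3
  'to' -> 2
  'to' -> 2
  'to' -> 2
  'and' -> 0
  'to' -> 2
  'dog' -> 3
  'to' -> 2

Encoded: [3, 2, 2, 2, 0, 2, 3, 2]


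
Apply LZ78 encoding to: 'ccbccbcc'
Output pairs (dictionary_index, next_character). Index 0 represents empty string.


LZ78 encoding steps:
Dictionary: {0: ''}
Step 1: w='' (idx 0), next='c' -> output (0, 'c'), add 'c' as idx 1
Step 2: w='c' (idx 1), next='b' -> output (1, 'b'), add 'cb' as idx 2
Step 3: w='c' (idx 1), next='c' -> output (1, 'c'), add 'cc' as idx 3
Step 4: w='' (idx 0), next='b' -> output (0, 'b'), add 'b' as idx 4
Step 5: w='cc' (idx 3), end of input -> output (3, '')


Encoded: [(0, 'c'), (1, 'b'), (1, 'c'), (0, 'b'), (3, '')]


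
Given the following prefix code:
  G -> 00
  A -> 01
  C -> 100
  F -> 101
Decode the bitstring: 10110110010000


Decoding step by step:
Bits 101 -> F
Bits 101 -> F
Bits 100 -> C
Bits 100 -> C
Bits 00 -> G


Decoded message: FFCCG


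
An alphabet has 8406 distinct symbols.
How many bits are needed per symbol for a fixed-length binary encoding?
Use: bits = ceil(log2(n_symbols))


log2(8406) = 13.0372
Bracket: 2^13 = 8192 < 8406 <= 2^14 = 16384
So ceil(log2(8406)) = 14

bits = ceil(log2(8406)) = ceil(13.0372) = 14 bits


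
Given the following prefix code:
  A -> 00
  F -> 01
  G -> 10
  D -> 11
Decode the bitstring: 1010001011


Decoding step by step:
Bits 10 -> G
Bits 10 -> G
Bits 00 -> A
Bits 10 -> G
Bits 11 -> D


Decoded message: GGAGD


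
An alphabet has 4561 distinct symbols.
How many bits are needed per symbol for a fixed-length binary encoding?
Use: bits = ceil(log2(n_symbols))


log2(4561) = 12.1551
Bracket: 2^12 = 4096 < 4561 <= 2^13 = 8192
So ceil(log2(4561)) = 13

bits = ceil(log2(4561)) = ceil(12.1551) = 13 bits


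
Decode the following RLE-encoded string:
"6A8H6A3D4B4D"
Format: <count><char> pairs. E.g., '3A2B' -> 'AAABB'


Expanding each <count><char> pair:
  6A -> 'AAAAAA'
  8H -> 'HHHHHHHH'
  6A -> 'AAAAAA'
  3D -> 'DDD'
  4B -> 'BBBB'
  4D -> 'DDDD'

Decoded = AAAAAAHHHHHHHHAAAAAADDDBBBBDDDD


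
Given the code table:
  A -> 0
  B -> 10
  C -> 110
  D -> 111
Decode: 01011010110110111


Decoding:
0 -> A
10 -> B
110 -> C
10 -> B
110 -> C
110 -> C
111 -> D


Result: ABCBCCD


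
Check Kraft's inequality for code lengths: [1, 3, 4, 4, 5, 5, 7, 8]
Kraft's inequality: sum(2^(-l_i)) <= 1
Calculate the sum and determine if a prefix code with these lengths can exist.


Sum = 2^(-1) + 2^(-3) + 2^(-4) + 2^(-4) + 2^(-5) + 2^(-5) + 2^(-7) + 2^(-8)
    = 0.5 + 0.125 + 0.0625 + 0.0625 + 0.03125 + 0.03125 + 0.0078125 + 0.00390625
    = 211/256 = 0.82421875
Since 0.82421875 <= 1, Kraft's inequality IS satisfied.
A prefix code with these lengths CAN exist.

Kraft sum = 0.82421875. Satisfied.


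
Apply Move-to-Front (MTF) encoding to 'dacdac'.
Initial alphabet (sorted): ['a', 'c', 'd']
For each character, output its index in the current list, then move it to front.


MTF encoding:
'd': index 2 in ['a', 'c', 'd'] -> ['d', 'a', 'c']
'a': index 1 in ['d', 'a', 'c'] -> ['a', 'd', 'c']
'c': index 2 in ['a', 'd', 'c'] -> ['c', 'a', 'd']
'd': index 2 in ['c', 'a', 'd'] -> ['d', 'c', 'a']
'a': index 2 in ['d', 'c', 'a'] -> ['a', 'd', 'c']
'c': index 2 in ['a', 'd', 'c'] -> ['c', 'a', 'd']


Output: [2, 1, 2, 2, 2, 2]


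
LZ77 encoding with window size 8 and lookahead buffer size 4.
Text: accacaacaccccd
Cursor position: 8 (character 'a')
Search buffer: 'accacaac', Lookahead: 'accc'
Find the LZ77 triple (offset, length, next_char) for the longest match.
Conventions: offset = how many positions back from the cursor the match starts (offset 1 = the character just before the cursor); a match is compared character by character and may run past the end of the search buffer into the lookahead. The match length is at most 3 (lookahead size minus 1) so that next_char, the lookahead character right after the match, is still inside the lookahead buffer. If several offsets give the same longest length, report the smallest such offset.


Try each offset into the search buffer:
  offset=1 (pos 7, char 'c'): match length 0
  offset=2 (pos 6, char 'a'): match length 2
  offset=3 (pos 5, char 'a'): match length 1
  offset=4 (pos 4, char 'c'): match length 0
  offset=5 (pos 3, char 'a'): match length 2
  offset=6 (pos 2, char 'c'): match length 0
  offset=7 (pos 1, char 'c'): match length 0
  offset=8 (pos 0, char 'a'): match length 3
Longest match has length 3 at offset 8.
next_char = character at position 8 + 3 = 11 -> 'c'

Best match: offset=8, length=3 (matching 'acc' starting at position 0)
LZ77 triple: (8, 3, 'c')


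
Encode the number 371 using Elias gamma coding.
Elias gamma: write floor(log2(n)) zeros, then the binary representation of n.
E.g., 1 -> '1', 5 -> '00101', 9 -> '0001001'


num_bits = floor(log2(371)) + 1 = 9
leading_zeros = num_bits - 1 = 8
binary(371) = 101110011

Elias gamma(371) = '00000000' + '101110011' = 00000000101110011 (17 bits)


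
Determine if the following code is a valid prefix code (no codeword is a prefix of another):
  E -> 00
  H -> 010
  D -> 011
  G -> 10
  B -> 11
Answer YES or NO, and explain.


Checking each pair (does one codeword prefix another?):
  E='00' vs H='010': no prefix
  E='00' vs D='011': no prefix
  E='00' vs G='10': no prefix
  E='00' vs B='11': no prefix
  H='010' vs E='00': no prefix
  H='010' vs D='011': no prefix
  H='010' vs G='10': no prefix
  H='010' vs B='11': no prefix
  D='011' vs E='00': no prefix
  D='011' vs H='010': no prefix
  D='011' vs G='10': no prefix
  D='011' vs B='11': no prefix
  G='10' vs E='00': no prefix
  G='10' vs H='010': no prefix
  G='10' vs D='011': no prefix
  G='10' vs B='11': no prefix
  B='11' vs E='00': no prefix
  B='11' vs H='010': no prefix
  B='11' vs D='011': no prefix
  B='11' vs G='10': no prefix
No violation found over all pairs.

YES -- this is a valid prefix code. No codeword is a prefix of any other codeword.


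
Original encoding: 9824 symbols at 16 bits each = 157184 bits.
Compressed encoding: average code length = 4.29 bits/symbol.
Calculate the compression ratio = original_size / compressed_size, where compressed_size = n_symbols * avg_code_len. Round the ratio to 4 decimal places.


original_size = n_symbols * orig_bits = 9824 * 16 = 157184 bits
compressed_size = n_symbols * avg_code_len = 9824 * 4.29 = 42144.96 bits
ratio = original_size / compressed_size = 157184 / 42144.96 = 3.7296

Compression ratio = 3.7296


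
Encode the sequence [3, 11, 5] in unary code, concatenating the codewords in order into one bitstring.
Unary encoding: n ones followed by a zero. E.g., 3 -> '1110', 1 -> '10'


Encode each number as n ones followed by a terminating 0:
  3 -> 1110 (4 bits)
  11 -> 111111111110 (12 bits)
  5 -> 111110 (6 bits)
Total length = 4 + 12 + 6 = 22 bits.

Unary([3, 11, 5]) = 1110111111111110111110 (22 bits)


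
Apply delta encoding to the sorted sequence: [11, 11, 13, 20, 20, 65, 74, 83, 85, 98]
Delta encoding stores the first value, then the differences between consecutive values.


First value: 11
Deltas:
  11 - 11 = 0
  13 - 11 = 2
  20 - 13 = 7
  20 - 20 = 0
  65 - 20 = 45
  74 - 65 = 9
  83 - 74 = 9
  85 - 83 = 2
  98 - 85 = 13


Delta encoded: [11, 0, 2, 7, 0, 45, 9, 9, 2, 13]


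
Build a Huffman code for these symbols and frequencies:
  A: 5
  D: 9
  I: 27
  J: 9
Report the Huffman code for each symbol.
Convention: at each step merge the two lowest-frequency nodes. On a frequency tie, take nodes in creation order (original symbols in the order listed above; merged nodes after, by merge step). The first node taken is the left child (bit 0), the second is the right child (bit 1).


Huffman tree construction:
Step 1: Merge A(5) + D(9) = 14
Step 2: Merge J(9) + (A+D)(14) = 23
Step 3: Merge (J+(A+D))(23) + I(27) = 50
Read each symbol's code off the tree from the root (left child = 0, right child = 1).

Codes:
  A: 010 (length 3)
  D: 011 (length 3)
  I: 1 (length 1)
  J: 00 (length 2)
Average code length: 87/50 = 1.7400 bits/symbol


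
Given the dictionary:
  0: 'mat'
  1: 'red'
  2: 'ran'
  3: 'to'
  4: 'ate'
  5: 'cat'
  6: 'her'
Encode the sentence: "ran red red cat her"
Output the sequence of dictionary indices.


Look up each word in the dictionary:
  'ran' -> 2
  'red' -> 1
  'red' -> 1
  'cat' -> 5
  'her' -> 6

Encoded: [2, 1, 1, 5, 6]


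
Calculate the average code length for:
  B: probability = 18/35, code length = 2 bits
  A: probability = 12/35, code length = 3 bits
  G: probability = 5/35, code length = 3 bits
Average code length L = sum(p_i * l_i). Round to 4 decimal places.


Weighted contributions p_i * l_i:
  B: (18/35) * 2 = 36/35
  A: (12/35) * 3 = 36/35
  G: (5/35) * 3 = 15/35
Sum = (36 + 36 + 15)/35 = 87/35

L = 87/35 = 2.4857 bits/symbol


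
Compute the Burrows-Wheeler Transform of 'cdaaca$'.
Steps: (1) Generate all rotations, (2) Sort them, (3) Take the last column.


Rotations (sorted):
  0: $cdaaca -> last char: a
  1: a$cdaac -> last char: c
  2: aaca$cd -> last char: d
  3: aca$cda -> last char: a
  4: ca$cdaa -> last char: a
  5: cdaaca$ -> last char: $
  6: daaca$c -> last char: c


BWT = acdaa$c
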